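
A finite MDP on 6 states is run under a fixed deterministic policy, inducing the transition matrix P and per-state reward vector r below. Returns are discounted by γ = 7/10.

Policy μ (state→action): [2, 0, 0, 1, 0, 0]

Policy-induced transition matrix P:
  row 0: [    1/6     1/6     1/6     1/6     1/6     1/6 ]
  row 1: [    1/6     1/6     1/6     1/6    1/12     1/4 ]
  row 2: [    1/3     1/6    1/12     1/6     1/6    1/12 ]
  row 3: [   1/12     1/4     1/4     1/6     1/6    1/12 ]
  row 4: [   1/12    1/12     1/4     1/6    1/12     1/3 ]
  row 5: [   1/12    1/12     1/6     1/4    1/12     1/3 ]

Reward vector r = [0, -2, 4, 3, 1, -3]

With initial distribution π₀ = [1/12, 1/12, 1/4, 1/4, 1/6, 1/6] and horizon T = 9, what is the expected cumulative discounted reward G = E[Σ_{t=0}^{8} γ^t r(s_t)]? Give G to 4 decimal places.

G = 2.3070

t=0: π = [0.0833, 0.0833, 0.2500, 0.2500, 0.1667, 0.1667], E[r] = 1.2500, γ^t·E[r] = 1.250000, running G = 1.250000
t=1: π = [0.1597, 0.1597, 0.1806, 0.1806, 0.1319, 0.1875], E[r] = 0.5139, γ^t·E[r] = 0.359722, running G = 1.609722
t=2: π = [0.1551, 0.1551, 0.1777, 0.1823, 0.1267, 0.2031], E[r] = 0.4647, γ^t·E[r] = 0.227703, running G = 1.837425
t=3: π = [0.1536, 0.1544, 0.1776, 0.1836, 0.1263, 0.2046], E[r] = 0.4650, γ^t·E[r] = 0.159508, running G = 1.996932
t=4: π = [0.1534, 0.1544, 0.1777, 0.1837, 0.1262, 0.2046], E[r] = 0.4656, γ^t·E[r] = 0.111796, running G = 2.108729
t=5: π = [0.1534, 0.1544, 0.1777, 0.1837, 0.1262, 0.2045], E[r] = 0.4657, γ^t·E[r] = 0.078264, running G = 2.186992
t=6: π = [0.1534, 0.1544, 0.1777, 0.1837, 0.1262, 0.2045], E[r] = 0.4657, γ^t·E[r] = 0.054784, running G = 2.241776
t=7: π = [0.1534, 0.1544, 0.1777, 0.1837, 0.1262, 0.2045], E[r] = 0.4657, γ^t·E[r] = 0.038349, running G = 2.280125
t=8: π = [0.1534, 0.1544, 0.1777, 0.1837, 0.1262, 0.2045], E[r] = 0.4657, γ^t·E[r] = 0.026844, running G = 2.306970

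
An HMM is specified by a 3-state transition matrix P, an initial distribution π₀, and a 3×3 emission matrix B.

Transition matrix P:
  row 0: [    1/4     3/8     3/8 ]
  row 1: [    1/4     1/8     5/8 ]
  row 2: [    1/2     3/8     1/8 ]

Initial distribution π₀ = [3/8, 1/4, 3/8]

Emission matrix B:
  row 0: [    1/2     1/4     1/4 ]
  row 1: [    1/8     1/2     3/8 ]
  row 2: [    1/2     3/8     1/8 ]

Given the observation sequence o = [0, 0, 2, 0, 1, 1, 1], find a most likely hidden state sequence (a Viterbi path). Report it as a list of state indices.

t=0: δ = [1.875e-01, 3.125e-02, 1.875e-01]  (obs o_0=0)
t=1: δ = [4.688e-02, 8.789e-03, 3.516e-02]  ψ = [2, 0, 0]  (obs o_1=0)
t=2: δ = [4.395e-03, 6.592e-03, 2.197e-03]  ψ = [2, 0, 0]  (obs o_2=2)
t=3: δ = [8.240e-04, 2.060e-04, 2.060e-03]  ψ = [1, 0, 1]  (obs o_3=0)
t=4: δ = [2.575e-04, 3.862e-04, 1.159e-04]  ψ = [2, 2, 0]  (obs o_4=1)
t=5: δ = [2.414e-05, 4.828e-05, 9.052e-05]  ψ = [1, 0, 1]  (obs o_5=1)
t=6: δ = [1.132e-05, 1.697e-05, 1.132e-05]  ψ = [2, 2, 1]  (obs o_6=1)
backtrack: best end state = 1; path = [2, 0, 1, 2, 1, 2, 1]

path = [2, 0, 1, 2, 1, 2, 1]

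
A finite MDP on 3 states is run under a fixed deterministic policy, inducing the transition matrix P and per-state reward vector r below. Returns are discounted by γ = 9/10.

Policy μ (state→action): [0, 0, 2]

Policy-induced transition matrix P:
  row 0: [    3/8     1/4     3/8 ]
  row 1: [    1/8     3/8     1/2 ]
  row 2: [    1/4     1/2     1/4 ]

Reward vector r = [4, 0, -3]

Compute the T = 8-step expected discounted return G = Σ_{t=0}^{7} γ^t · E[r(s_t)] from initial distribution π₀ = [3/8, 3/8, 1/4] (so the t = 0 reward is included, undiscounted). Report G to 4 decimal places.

G = -0.1741

t=0: π = [0.3750, 0.3750, 0.2500], E[r] = 0.7500, γ^t·E[r] = 0.750000, running G = 0.750000
t=1: π = [0.2500, 0.3594, 0.3906], E[r] = -0.1719, γ^t·E[r] = -0.154688, running G = 0.595313
t=2: π = [0.2363, 0.3926, 0.3711], E[r] = -0.1680, γ^t·E[r] = -0.136055, running G = 0.459258
t=3: π = [0.2305, 0.3918, 0.3777], E[r] = -0.2112, γ^t·E[r] = -0.153951, running G = 0.305306
t=4: π = [0.2298, 0.3934, 0.3768], E[r] = -0.2110, γ^t·E[r] = -0.138436, running G = 0.166870
t=5: π = [0.2296, 0.3934, 0.3771], E[r] = -0.2130, γ^t·E[r] = -0.125789, running G = 0.041082
t=6: π = [0.2295, 0.3934, 0.3770], E[r] = -0.2130, γ^t·E[r] = -0.113205, running G = -0.072124
t=7: π = [0.2295, 0.3934, 0.3771], E[r] = -0.2131, γ^t·E[r] = -0.101930, running G = -0.174054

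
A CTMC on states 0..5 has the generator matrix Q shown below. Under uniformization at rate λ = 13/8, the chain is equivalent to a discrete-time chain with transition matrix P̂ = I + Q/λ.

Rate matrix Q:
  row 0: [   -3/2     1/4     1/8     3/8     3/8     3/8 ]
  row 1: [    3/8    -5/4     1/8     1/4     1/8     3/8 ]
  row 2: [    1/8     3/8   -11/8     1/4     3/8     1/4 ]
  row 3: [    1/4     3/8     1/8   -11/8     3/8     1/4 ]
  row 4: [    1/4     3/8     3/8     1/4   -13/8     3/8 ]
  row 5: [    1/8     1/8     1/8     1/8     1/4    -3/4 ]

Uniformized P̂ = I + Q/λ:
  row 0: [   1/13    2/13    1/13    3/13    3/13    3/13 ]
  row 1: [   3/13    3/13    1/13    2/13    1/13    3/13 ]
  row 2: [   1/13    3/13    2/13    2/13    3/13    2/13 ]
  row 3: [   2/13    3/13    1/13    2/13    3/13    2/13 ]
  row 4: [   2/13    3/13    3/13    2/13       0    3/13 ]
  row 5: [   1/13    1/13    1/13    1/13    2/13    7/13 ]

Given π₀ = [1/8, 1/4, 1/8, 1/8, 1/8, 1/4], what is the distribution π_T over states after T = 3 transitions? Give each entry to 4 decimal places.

π = [0.1263, 0.1748, 0.1078, 0.1405, 0.1466, 0.3040]

t=0: π = [0.1250, 0.2500, 0.1250, 0.1250, 0.1250, 0.2500]
t=1: π = [0.1346, 0.1827, 0.1058, 0.1442, 0.1442, 0.2885]
t=2: π = [0.1272, 0.1760, 0.1072, 0.1420, 0.1472, 0.3003]
t=3: π = [0.1263, 0.1748, 0.1078, 0.1405, 0.1466, 0.3040]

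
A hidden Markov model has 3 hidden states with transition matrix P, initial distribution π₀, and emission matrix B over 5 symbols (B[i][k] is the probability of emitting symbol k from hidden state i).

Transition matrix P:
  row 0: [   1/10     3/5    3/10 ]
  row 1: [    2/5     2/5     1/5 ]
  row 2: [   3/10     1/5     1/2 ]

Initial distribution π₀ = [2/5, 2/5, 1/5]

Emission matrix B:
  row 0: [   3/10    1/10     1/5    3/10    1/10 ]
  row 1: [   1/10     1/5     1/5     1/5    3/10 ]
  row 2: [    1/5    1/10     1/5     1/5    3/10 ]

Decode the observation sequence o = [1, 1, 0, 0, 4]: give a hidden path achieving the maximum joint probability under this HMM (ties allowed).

path = [1, 1, 0, 2, 2]

t=0: δ = [4.000e-02, 8.000e-02, 2.000e-02]  (obs o_0=1)
t=1: δ = [3.200e-03, 6.400e-03, 1.600e-03]  ψ = [1, 1, 1]  (obs o_1=1)
t=2: δ = [7.680e-04, 2.560e-04, 2.560e-04]  ψ = [1, 1, 1]  (obs o_2=0)
t=3: δ = [3.072e-05, 4.608e-05, 4.608e-05]  ψ = [1, 0, 0]  (obs o_3=0)
t=4: δ = [1.843e-06, 5.530e-06, 6.912e-06]  ψ = [1, 0, 2]  (obs o_4=4)
backtrack: best end state = 2; path = [1, 1, 0, 2, 2]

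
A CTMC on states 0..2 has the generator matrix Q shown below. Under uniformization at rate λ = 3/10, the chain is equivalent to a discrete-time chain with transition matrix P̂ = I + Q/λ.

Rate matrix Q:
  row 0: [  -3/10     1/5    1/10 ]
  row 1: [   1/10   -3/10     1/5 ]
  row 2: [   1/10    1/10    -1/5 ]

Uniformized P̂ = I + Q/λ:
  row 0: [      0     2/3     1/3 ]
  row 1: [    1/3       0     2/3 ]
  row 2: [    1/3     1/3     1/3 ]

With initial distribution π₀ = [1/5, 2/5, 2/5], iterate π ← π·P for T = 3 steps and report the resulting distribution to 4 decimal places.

π = [0.2519, 0.3037, 0.4444]

t=0: π = [0.2000, 0.4000, 0.4000]
t=1: π = [0.2667, 0.2667, 0.4667]
t=2: π = [0.2444, 0.3333, 0.4222]
t=3: π = [0.2519, 0.3037, 0.4444]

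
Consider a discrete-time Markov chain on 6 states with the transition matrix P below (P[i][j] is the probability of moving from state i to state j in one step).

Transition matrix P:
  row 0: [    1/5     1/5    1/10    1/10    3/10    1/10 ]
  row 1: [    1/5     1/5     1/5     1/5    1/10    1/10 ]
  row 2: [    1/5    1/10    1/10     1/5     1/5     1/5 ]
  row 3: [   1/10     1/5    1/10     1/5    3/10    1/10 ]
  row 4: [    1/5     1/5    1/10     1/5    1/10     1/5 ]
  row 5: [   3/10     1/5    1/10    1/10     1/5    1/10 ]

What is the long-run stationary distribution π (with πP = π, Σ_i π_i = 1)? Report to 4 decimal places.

Balance equations π_j = Σ_i π_i·P[i][j]:
  π_0 = 1/5·π_0 + 1/5·π_1 + 1/5·π_2 + 1/10·π_3 + 1/5·π_4 + 3/10·π_5
  π_1 = 1/5·π_0 + 1/5·π_1 + 1/10·π_2 + 1/5·π_3 + 1/5·π_4 + 1/5·π_5
  π_2 = 1/10·π_0 + 1/5·π_1 + 1/10·π_2 + 1/10·π_3 + 1/10·π_4 + 1/10·π_5
  π_3 = 1/10·π_0 + 1/5·π_1 + 1/5·π_2 + 1/5·π_3 + 1/5·π_4 + 1/10·π_5
  π_4 = 3/10·π_0 + 1/10·π_1 + 1/5·π_2 + 3/10·π_3 + 1/10·π_4 + 1/5·π_5
  normalize: π_0 + π_1 + π_2 + π_3 + π_4 + π_5 = 1
Solving the linear system gives exactly π = [21607/109989, 19/101, 12/101, 18389/109989, 2417/12221, 1609/12221].

π = [0.1964, 0.1881, 0.1188, 0.1672, 0.1978, 0.1317]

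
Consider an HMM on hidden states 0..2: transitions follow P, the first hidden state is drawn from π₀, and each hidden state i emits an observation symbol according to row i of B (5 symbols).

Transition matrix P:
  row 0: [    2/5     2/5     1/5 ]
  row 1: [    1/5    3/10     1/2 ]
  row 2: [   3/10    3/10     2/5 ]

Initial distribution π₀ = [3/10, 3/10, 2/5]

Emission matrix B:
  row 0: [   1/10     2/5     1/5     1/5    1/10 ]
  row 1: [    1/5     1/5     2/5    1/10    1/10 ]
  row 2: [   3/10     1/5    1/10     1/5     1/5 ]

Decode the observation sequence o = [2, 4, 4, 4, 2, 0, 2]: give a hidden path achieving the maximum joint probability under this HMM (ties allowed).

path = [1, 2, 2, 2, 1, 2, 1]

t=0: δ = [6.000e-02, 1.200e-01, 4.000e-02]  (obs o_0=2)
t=1: δ = [2.400e-03, 3.600e-03, 1.200e-02]  ψ = [0, 1, 1]  (obs o_1=4)
t=2: δ = [3.600e-04, 3.600e-04, 9.600e-04]  ψ = [2, 2, 2]  (obs o_2=4)
t=3: δ = [2.880e-05, 2.880e-05, 7.680e-05]  ψ = [2, 2, 2]  (obs o_3=4)
t=4: δ = [4.608e-06, 9.216e-06, 3.072e-06]  ψ = [2, 2, 2]  (obs o_4=2)
t=5: δ = [1.843e-07, 5.530e-07, 1.382e-06]  ψ = [0, 1, 1]  (obs o_5=0)
t=6: δ = [8.294e-08, 1.659e-07, 5.530e-08]  ψ = [2, 2, 2]  (obs o_6=2)
backtrack: best end state = 1; path = [1, 2, 2, 2, 1, 2, 1]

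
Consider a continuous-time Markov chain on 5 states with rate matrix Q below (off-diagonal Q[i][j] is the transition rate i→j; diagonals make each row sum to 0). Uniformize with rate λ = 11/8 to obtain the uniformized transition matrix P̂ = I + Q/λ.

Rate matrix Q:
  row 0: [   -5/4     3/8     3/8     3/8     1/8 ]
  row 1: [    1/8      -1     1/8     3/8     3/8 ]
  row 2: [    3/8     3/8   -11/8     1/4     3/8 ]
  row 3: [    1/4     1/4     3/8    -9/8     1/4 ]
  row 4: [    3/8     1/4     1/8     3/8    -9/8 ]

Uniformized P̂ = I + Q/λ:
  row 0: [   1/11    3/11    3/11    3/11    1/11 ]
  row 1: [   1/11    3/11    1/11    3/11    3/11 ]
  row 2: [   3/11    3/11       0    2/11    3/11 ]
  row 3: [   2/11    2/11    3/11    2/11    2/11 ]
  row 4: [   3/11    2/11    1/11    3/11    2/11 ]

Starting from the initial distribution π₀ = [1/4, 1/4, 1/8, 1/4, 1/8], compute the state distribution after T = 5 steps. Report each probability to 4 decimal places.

π = [0.1767, 0.2329, 0.1523, 0.2373, 0.2008]

t=0: π = [0.2500, 0.2500, 0.1250, 0.2500, 0.1250]
t=1: π = [0.1591, 0.2386, 0.1705, 0.2386, 0.1932]
t=2: π = [0.1787, 0.2335, 0.1477, 0.2355, 0.2045]
t=3: π = [0.1764, 0.2327, 0.1528, 0.2379, 0.2002]
t=4: π = [0.1767, 0.2329, 0.1523, 0.2372, 0.2008]
t=5: π = [0.1767, 0.2329, 0.1523, 0.2373, 0.2008]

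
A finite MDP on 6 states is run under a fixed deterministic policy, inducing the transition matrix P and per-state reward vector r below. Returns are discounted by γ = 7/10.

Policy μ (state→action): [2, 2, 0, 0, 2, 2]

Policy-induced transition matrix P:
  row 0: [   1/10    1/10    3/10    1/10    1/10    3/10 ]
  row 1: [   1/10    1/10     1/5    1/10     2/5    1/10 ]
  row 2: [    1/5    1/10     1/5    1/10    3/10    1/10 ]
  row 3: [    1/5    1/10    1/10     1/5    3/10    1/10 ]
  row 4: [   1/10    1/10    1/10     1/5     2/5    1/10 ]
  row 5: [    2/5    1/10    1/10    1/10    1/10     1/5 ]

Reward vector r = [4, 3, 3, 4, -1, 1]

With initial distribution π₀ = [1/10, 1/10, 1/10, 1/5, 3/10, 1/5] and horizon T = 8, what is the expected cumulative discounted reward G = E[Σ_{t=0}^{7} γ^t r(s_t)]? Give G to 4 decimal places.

G = 5.8336

t=0: π = [0.1000, 0.1000, 0.1000, 0.2000, 0.3000, 0.2000], E[r] = 1.7000, γ^t·E[r] = 1.700000, running G = 1.700000
t=1: π = [0.1900, 0.1000, 0.1400, 0.1500, 0.2800, 0.1400], E[r] = 1.9400, γ^t·E[r] = 1.358000, running G = 3.058000
t=2: π = [0.1710, 0.1000, 0.1620, 0.1430, 0.2720, 0.1520], E[r] = 1.9220, γ^t·E[r] = 0.941780, running G = 3.999780
t=3: π = [0.1761, 0.1000, 0.1604, 0.1415, 0.2726, 0.1494], E[r] = 1.9284, γ^t·E[r] = 0.661441, running G = 4.661221
t=4: π = [0.1750, 0.1000, 0.1613, 0.1414, 0.2722, 0.1502], E[r] = 1.9275, γ^t·E[r] = 0.462783, running G = 5.124004
t=5: π = [0.1753, 0.1000, 0.1611, 0.1414, 0.2722, 0.1500], E[r] = 1.9279, γ^t·E[r] = 0.324023, running G = 5.448028
t=6: π = [0.1753, 0.1000, 0.1612, 0.1414, 0.2722, 0.1501], E[r] = 1.9279, γ^t·E[r] = 0.226812, running G = 5.674840
t=7: π = [0.1753, 0.1000, 0.1612, 0.1414, 0.2722, 0.1501], E[r] = 1.9279, γ^t·E[r] = 0.158771, running G = 5.833611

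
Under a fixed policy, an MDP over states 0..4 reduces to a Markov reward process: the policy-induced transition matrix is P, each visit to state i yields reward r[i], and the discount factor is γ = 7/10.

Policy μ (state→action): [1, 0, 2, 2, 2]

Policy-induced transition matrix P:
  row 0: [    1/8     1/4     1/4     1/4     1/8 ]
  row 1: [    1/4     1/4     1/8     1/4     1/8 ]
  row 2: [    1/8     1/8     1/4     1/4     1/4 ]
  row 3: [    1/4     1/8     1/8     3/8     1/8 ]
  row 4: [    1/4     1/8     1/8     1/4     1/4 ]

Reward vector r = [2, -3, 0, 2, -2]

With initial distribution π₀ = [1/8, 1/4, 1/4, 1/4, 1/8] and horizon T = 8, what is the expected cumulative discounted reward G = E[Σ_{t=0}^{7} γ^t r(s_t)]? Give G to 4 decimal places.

t=0: π = [0.1250, 0.2500, 0.2500, 0.2500, 0.1250], E[r] = -0.2500, γ^t·E[r] = -0.250000, running G = -0.250000
t=1: π = [0.2031, 0.1719, 0.1719, 0.2813, 0.1719], E[r] = 0.1094, γ^t·E[r] = 0.076563, running G = -0.173438
t=2: π = [0.2031, 0.1719, 0.1719, 0.2852, 0.1680], E[r] = 0.1250, γ^t·E[r] = 0.061250, running G = -0.112188
t=3: π = [0.2031, 0.1719, 0.1719, 0.2856, 0.1675], E[r] = 0.1270, γ^t·E[r] = 0.043545, running G = -0.068643
t=4: π = [0.2031, 0.1719, 0.1719, 0.2857, 0.1674], E[r] = 0.1272, γ^t·E[r] = 0.030540, running G = -0.038103
t=5: π = [0.2031, 0.1719, 0.1719, 0.2857, 0.1674], E[r] = 0.1272, γ^t·E[r] = 0.021383, running G = -0.016719
t=6: π = [0.2031, 0.1719, 0.1719, 0.2857, 0.1674], E[r] = 0.1272, γ^t·E[r] = 0.014969, running G = -0.001751
t=7: π = [0.2031, 0.1719, 0.1719, 0.2857, 0.1674], E[r] = 0.1272, γ^t·E[r] = 0.010478, running G = 0.008727

G = 0.0087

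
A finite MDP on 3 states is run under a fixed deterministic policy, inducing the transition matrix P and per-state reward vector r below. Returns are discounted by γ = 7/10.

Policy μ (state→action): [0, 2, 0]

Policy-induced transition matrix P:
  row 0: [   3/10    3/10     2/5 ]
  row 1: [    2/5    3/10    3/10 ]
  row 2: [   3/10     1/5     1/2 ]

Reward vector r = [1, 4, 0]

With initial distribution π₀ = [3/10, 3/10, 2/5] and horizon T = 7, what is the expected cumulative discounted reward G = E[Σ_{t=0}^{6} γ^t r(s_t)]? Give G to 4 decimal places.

G = 4.3077

t=0: π = [0.3000, 0.3000, 0.4000], E[r] = 1.5000, γ^t·E[r] = 1.500000, running G = 1.500000
t=1: π = [0.3300, 0.2600, 0.4100], E[r] = 1.3700, γ^t·E[r] = 0.959000, running G = 2.459000
t=2: π = [0.3260, 0.2590, 0.4150], E[r] = 1.3620, γ^t·E[r] = 0.667380, running G = 3.126380
t=3: π = [0.3259, 0.2585, 0.4156], E[r] = 1.3599, γ^t·E[r] = 0.466446, running G = 3.592826
t=4: π = [0.3259, 0.2584, 0.4157], E[r] = 1.3596, γ^t·E[r] = 0.326442, running G = 3.919268
t=5: π = [0.3258, 0.2584, 0.4157], E[r] = 1.3596, γ^t·E[r] = 0.228501, running G = 4.147769
t=6: π = [0.3258, 0.2584, 0.4157], E[r] = 1.3596, γ^t·E[r] = 0.159950, running G = 4.307719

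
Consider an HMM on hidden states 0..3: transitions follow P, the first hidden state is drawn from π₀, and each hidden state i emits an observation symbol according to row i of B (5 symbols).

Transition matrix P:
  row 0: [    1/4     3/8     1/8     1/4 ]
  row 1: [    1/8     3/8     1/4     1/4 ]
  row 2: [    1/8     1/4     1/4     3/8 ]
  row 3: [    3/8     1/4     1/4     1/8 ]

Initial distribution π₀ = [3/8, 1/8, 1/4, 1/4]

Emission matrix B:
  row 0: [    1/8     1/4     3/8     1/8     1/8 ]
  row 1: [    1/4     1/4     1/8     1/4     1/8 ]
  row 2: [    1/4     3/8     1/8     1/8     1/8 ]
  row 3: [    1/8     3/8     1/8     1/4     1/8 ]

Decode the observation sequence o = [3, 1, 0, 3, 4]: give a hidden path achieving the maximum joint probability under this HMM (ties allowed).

path = [3, 0, 1, 1, 1]

t=0: δ = [4.688e-02, 3.125e-02, 3.125e-02, 6.250e-02]  (obs o_0=3)
t=1: δ = [5.859e-03, 4.395e-03, 5.859e-03, 4.395e-03]  ψ = [3, 0, 3, 0]  (obs o_1=1)
t=2: δ = [2.060e-04, 5.493e-04, 3.662e-04, 2.747e-04]  ψ = [3, 0, 2, 2]  (obs o_2=0)
t=3: δ = [1.287e-05, 5.150e-05, 1.717e-05, 3.433e-05]  ψ = [3, 1, 1, 1]  (obs o_3=3)
t=4: δ = [1.609e-06, 2.414e-06, 1.609e-06, 1.609e-06]  ψ = [3, 1, 1, 1]  (obs o_4=4)
backtrack: best end state = 1; path = [3, 0, 1, 1, 1]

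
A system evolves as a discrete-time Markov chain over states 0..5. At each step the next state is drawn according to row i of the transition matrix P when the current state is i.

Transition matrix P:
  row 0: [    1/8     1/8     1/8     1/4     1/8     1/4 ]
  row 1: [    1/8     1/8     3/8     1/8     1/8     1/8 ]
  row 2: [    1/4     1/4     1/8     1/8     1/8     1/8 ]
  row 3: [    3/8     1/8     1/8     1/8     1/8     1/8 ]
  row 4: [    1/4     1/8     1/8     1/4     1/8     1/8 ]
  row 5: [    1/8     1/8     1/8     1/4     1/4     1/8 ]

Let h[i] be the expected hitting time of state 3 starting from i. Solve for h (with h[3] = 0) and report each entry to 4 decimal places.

First-step conditioning: h[3] = 0; for i ≠ 3, h[i] = 1 + Σ_k P[i][k]·h[k].
  h[0] = 1 + 1/8·h[0] + 1/8·h[1] + 1/8·h[2] + 1/8·h[4] + 1/4·h[5]
  h[1] = 1 + 1/8·h[0] + 1/8·h[1] + 3/8·h[2] + 1/8·h[4] + 1/8·h[5]
  h[2] = 1 + 1/4·h[0] + 1/4·h[1] + 1/8·h[2] + 1/8·h[4] + 1/8·h[5]
  h[4] = 1 + 1/4·h[0] + 1/8·h[1] + 1/8·h[2] + 1/8·h[4] + 1/8·h[5]
  h[5] = 1 + 1/8·h[0] + 1/8·h[1] + 1/8·h[2] + 1/4·h[4] + 1/8·h[5]
Solving the 5×5 linear system over states ≠ 3 gives exactly h = [496/105, 192/35, 568/105, 0, 496/105, 496/105] (h[3] = 0 is the target).

h = [4.7238, 5.4857, 5.4095, 0.0000, 4.7238, 4.7238]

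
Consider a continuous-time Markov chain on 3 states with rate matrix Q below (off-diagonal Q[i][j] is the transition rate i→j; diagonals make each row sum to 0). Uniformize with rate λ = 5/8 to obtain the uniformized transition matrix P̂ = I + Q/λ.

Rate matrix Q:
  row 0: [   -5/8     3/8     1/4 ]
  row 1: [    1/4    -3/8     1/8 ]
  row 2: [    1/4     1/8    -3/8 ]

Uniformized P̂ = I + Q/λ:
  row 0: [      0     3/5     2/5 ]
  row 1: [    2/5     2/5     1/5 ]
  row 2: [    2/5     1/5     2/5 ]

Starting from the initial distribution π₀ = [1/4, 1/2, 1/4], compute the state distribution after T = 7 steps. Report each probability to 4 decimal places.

t=0: π = [0.2500, 0.5000, 0.2500]
t=1: π = [0.3000, 0.4000, 0.3000]
t=2: π = [0.2800, 0.4000, 0.3200]
t=3: π = [0.2880, 0.3920, 0.3200]
t=4: π = [0.2848, 0.3936, 0.3216]
t=5: π = [0.2861, 0.3926, 0.3213]
t=6: π = [0.2856, 0.3930, 0.3215]
t=7: π = [0.2858, 0.3928, 0.3214]

π = [0.2858, 0.3928, 0.3214]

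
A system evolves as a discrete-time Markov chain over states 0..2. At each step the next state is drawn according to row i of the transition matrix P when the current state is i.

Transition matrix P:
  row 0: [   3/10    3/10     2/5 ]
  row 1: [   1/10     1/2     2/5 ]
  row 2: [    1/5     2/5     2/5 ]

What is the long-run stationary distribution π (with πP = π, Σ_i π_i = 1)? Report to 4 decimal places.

π = [0.1750, 0.4250, 0.4000]

Balance equations π_j = Σ_i π_i·P[i][j]:
  π_0 = 3/10·π_0 + 1/10·π_1 + 1/5·π_2
  π_1 = 3/10·π_0 + 1/2·π_1 + 2/5·π_2
  normalize: π_0 + π_1 + π_2 = 1
Solving the linear system gives exactly π = [7/40, 17/40, 2/5].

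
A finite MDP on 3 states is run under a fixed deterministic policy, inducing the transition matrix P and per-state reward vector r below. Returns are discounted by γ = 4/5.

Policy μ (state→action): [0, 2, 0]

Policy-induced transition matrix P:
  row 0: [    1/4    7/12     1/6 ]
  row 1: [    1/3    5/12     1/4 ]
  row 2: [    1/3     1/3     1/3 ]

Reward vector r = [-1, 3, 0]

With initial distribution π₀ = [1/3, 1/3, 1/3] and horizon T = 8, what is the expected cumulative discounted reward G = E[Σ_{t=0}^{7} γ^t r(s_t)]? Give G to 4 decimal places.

t=0: π = [0.3333, 0.3333, 0.3333], E[r] = 0.6667, γ^t·E[r] = 0.666667, running G = 0.666667
t=1: π = [0.3056, 0.4444, 0.2500], E[r] = 1.0278, γ^t·E[r] = 0.822222, running G = 1.488889
t=2: π = [0.3079, 0.4468, 0.2454], E[r] = 1.0324, γ^t·E[r] = 0.660741, running G = 2.149630
t=3: π = [0.3077, 0.4475, 0.2448], E[r] = 1.0349, γ^t·E[r] = 0.529877, running G = 2.679506
t=4: π = [0.3077, 0.4475, 0.2448], E[r] = 1.0349, γ^t·E[r] = 0.423914, running G = 3.103421
t=5: π = [0.3077, 0.4476, 0.2448], E[r] = 1.0350, γ^t·E[r] = 0.339137, running G = 3.442558
t=6: π = [0.3077, 0.4476, 0.2448], E[r] = 1.0350, γ^t·E[r] = 0.271310, running G = 3.713868
t=7: π = [0.3077, 0.4476, 0.2448], E[r] = 1.0350, γ^t·E[r] = 0.217048, running G = 3.930916

G = 3.9309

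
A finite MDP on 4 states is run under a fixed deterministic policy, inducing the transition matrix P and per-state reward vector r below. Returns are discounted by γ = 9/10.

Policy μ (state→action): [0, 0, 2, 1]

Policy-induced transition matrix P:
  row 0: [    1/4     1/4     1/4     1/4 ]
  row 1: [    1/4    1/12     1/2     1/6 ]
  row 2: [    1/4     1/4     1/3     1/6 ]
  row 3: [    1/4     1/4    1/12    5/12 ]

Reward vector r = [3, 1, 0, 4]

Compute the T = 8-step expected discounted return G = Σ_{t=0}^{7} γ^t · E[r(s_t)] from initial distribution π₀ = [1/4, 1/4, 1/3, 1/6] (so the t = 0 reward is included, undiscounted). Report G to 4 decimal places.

G = 10.7882

t=0: π = [0.2500, 0.2500, 0.3333, 0.1667], E[r] = 1.6667, γ^t·E[r] = 1.666667, running G = 1.666667
t=1: π = [0.2500, 0.2083, 0.3125, 0.2292], E[r] = 1.8750, γ^t·E[r] = 1.687500, running G = 3.354167
t=2: π = [0.2500, 0.2153, 0.2899, 0.2448], E[r] = 1.9444, γ^t·E[r] = 1.575000, running G = 4.929167
t=3: π = [0.2500, 0.2141, 0.2872, 0.2487], E[r] = 1.9589, γ^t·E[r] = 1.428047, running G = 6.357214
t=4: π = [0.2500, 0.2143, 0.2860, 0.2497], E[r] = 1.9630, γ^t·E[r] = 1.287932, running G = 7.645145
t=5: π = [0.2500, 0.2143, 0.2858, 0.2499], E[r] = 1.9640, γ^t·E[r] = 1.159696, running G = 8.804841
t=6: π = [0.2500, 0.2143, 0.2857, 0.2500], E[r] = 1.9642, γ^t·E[r] = 1.043859, running G = 9.848700
t=7: π = [0.2500, 0.2143, 0.2857, 0.2500], E[r] = 1.9643, γ^t·E[r] = 0.939502, running G = 10.788202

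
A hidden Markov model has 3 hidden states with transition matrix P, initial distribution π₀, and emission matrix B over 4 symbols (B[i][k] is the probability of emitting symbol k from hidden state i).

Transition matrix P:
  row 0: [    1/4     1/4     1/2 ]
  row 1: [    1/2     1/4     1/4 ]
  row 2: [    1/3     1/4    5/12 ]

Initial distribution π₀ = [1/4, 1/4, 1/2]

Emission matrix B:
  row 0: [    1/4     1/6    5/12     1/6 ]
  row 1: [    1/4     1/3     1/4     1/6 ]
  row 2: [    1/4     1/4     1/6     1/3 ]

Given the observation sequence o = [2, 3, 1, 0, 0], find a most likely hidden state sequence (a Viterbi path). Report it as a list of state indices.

path = [0, 2, 1, 0, 2]

t=0: δ = [1.042e-01, 6.250e-02, 8.333e-02]  (obs o_0=2)
t=1: δ = [5.208e-03, 4.340e-03, 1.736e-02]  ψ = [1, 0, 0]  (obs o_1=3)
t=2: δ = [9.645e-04, 1.447e-03, 1.808e-03]  ψ = [2, 2, 2]  (obs o_2=1)
t=3: δ = [1.808e-04, 1.130e-04, 1.884e-04]  ψ = [1, 2, 2]  (obs o_3=0)
t=4: δ = [1.570e-05, 1.177e-05, 2.261e-05]  ψ = [2, 2, 0]  (obs o_4=0)
backtrack: best end state = 2; path = [0, 2, 1, 0, 2]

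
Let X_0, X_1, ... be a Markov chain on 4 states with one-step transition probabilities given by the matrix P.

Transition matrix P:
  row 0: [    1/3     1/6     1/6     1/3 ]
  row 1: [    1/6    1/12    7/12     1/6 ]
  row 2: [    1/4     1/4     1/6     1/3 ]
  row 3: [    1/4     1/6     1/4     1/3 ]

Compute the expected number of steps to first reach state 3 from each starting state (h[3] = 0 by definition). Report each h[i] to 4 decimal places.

First-step conditioning: h[3] = 0; for i ≠ 3, h[i] = 1 + Σ_k P[i][k]·h[k].
  h[0] = 1 + 1/3·h[0] + 1/6·h[1] + 1/6·h[2]
  h[1] = 1 + 1/6·h[0] + 1/12·h[1] + 7/12·h[2]
  h[2] = 1 + 1/4·h[0] + 1/4·h[1] + 1/6·h[2]
Solving the 3×3 linear system over states ≠ 3 gives exactly h = [151/46, 175/46, 153/46, 0] (h[3] = 0 is the target).

h = [3.2826, 3.8043, 3.3261, 0.0000]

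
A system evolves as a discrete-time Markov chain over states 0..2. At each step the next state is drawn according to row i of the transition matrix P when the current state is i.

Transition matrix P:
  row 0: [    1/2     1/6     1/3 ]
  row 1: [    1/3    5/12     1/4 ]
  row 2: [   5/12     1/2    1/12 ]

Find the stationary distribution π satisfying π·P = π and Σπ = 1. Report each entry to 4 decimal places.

π = [0.4245, 0.3309, 0.2446]

Balance equations π_j = Σ_i π_i·P[i][j]:
  π_0 = 1/2·π_0 + 1/3·π_1 + 5/12·π_2
  π_1 = 1/6·π_0 + 5/12·π_1 + 1/2·π_2
  normalize: π_0 + π_1 + π_2 = 1
Solving the linear system gives exactly π = [59/139, 46/139, 34/139].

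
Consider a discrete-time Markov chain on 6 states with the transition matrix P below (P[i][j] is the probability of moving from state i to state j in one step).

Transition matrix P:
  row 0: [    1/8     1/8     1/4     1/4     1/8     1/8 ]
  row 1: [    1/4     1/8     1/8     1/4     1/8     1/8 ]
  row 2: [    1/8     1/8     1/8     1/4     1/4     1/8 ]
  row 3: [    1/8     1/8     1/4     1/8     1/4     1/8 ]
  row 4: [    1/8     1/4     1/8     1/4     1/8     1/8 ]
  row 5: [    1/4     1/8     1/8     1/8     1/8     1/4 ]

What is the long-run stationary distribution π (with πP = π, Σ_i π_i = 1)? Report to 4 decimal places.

π = [0.1612, 0.1465, 0.1709, 0.2063, 0.1722, 0.1429]

Balance equations π_j = Σ_i π_i·P[i][j]:
  π_0 = 1/8·π_0 + 1/4·π_1 + 1/8·π_2 + 1/8·π_3 + 1/8·π_4 + 1/4·π_5
  π_1 = 1/8·π_0 + 1/8·π_1 + 1/8·π_2 + 1/8·π_3 + 1/4·π_4 + 1/8·π_5
  π_2 = 1/4·π_0 + 1/8·π_1 + 1/8·π_2 + 1/4·π_3 + 1/8·π_4 + 1/8·π_5
  π_3 = 1/4·π_0 + 1/4·π_1 + 1/4·π_2 + 1/8·π_3 + 1/4·π_4 + 1/8·π_5
  π_4 = 1/8·π_0 + 1/8·π_1 + 1/4·π_2 + 1/4·π_3 + 1/8·π_4 + 1/8·π_5
  normalize: π_0 + π_1 + π_2 + π_3 + π_4 + π_5 = 1
Solving the linear system gives exactly π = [44/273, 40/273, 20/117, 13/63, 47/273, 1/7].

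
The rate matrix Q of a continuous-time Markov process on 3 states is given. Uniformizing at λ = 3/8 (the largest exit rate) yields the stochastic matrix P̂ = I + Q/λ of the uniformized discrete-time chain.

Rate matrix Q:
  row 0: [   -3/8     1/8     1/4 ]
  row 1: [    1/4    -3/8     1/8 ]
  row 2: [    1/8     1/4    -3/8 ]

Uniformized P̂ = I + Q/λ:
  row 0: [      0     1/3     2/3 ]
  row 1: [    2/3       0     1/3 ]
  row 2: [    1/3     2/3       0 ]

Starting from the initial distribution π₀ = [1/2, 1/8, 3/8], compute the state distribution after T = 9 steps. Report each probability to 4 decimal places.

π = [0.3344, 0.3338, 0.3318]

t=0: π = [0.5000, 0.1250, 0.3750]
t=1: π = [0.2083, 0.4167, 0.3750]
t=2: π = [0.4028, 0.3194, 0.2778]
t=3: π = [0.3056, 0.3194, 0.3750]
t=4: π = [0.3380, 0.3519, 0.3102]
t=5: π = [0.3380, 0.3194, 0.3426]
t=6: π = [0.3272, 0.3410, 0.3318]
t=7: π = [0.3380, 0.3302, 0.3318]
t=8: π = [0.3308, 0.3338, 0.3354]
t=9: π = [0.3344, 0.3338, 0.3318]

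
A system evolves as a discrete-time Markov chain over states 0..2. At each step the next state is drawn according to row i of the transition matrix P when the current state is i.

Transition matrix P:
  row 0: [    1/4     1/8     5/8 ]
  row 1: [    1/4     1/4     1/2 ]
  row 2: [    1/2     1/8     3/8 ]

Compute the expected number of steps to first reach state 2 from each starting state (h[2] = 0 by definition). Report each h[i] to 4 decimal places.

h = [1.6471, 1.8824, 0.0000]

First-step conditioning: h[2] = 0; for i ≠ 2, h[i] = 1 + Σ_k P[i][k]·h[k].
  h[0] = 1 + 1/4·h[0] + 1/8·h[1]
  h[1] = 1 + 1/4·h[0] + 1/4·h[1]
Solving the 2×2 linear system over states ≠ 2 gives exactly h = [28/17, 32/17, 0] (h[2] = 0 is the target).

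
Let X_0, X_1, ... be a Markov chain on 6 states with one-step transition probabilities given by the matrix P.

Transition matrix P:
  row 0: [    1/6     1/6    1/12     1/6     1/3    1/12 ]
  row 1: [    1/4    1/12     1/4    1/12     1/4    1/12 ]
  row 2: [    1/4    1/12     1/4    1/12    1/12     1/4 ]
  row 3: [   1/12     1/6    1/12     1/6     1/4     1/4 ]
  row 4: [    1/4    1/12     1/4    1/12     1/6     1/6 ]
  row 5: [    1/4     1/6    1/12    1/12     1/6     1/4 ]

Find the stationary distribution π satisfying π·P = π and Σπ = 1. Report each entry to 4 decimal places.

Balance equations π_j = Σ_i π_i·P[i][j]:
  π_0 = 1/6·π_0 + 1/4·π_1 + 1/4·π_2 + 1/12·π_3 + 1/4·π_4 + 1/4·π_5
  π_1 = 1/6·π_0 + 1/12·π_1 + 1/12·π_2 + 1/6·π_3 + 1/12·π_4 + 1/6·π_5
  π_2 = 1/12·π_0 + 1/4·π_1 + 1/4·π_2 + 1/12·π_3 + 1/4·π_4 + 1/12·π_5
  π_3 = 1/6·π_0 + 1/12·π_1 + 1/12·π_2 + 1/6·π_3 + 1/12·π_4 + 1/12·π_5
  π_4 = 1/3·π_0 + 1/4·π_1 + 1/12·π_2 + 1/4·π_3 + 1/6·π_4 + 1/6·π_5
  normalize: π_0 + π_1 + π_2 + π_3 + π_4 + π_5 = 1
Solving the linear system gives exactly π = [31/145, 29369/234900, 39137/234900, 16/145, 24433/117450, 3449/19575].

π = [0.2138, 0.1250, 0.1666, 0.1103, 0.2080, 0.1762]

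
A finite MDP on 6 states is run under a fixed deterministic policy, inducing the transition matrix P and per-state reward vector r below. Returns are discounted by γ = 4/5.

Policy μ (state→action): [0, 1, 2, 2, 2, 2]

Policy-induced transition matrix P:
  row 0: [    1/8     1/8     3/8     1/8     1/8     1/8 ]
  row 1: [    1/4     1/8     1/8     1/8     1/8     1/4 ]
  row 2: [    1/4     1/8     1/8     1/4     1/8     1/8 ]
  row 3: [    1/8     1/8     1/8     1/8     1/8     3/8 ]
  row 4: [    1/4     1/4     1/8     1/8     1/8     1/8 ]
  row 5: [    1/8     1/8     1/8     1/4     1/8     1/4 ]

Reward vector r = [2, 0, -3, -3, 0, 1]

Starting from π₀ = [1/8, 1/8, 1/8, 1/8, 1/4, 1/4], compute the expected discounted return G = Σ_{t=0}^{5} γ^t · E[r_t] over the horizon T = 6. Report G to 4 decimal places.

G = -1.4362

t=0: π = [0.1250, 0.1250, 0.1250, 0.1250, 0.2500, 0.2500], E[r] = -0.2500, γ^t·E[r] = -0.250000, running G = -0.250000
t=1: π = [0.1875, 0.1563, 0.1563, 0.1719, 0.1250, 0.2031], E[r] = -0.4063, γ^t·E[r] = -0.325000, running G = -0.575000
t=2: π = [0.1797, 0.1406, 0.1719, 0.1699, 0.1250, 0.2129], E[r] = -0.4531, γ^t·E[r] = -0.290000, running G = -0.865000
t=3: π = [0.1797, 0.1406, 0.1699, 0.1731, 0.1250, 0.2117], E[r] = -0.4580, γ^t·E[r] = -0.234500, running G = -1.099500
t=4: π = [0.1794, 0.1406, 0.1699, 0.1727, 0.1250, 0.2123], E[r] = -0.4567, γ^t·E[r] = -0.187050, running G = -1.286550
t=5: π = [0.1794, 0.1406, 0.1699, 0.1728, 0.1250, 0.2123], E[r] = -0.4567, γ^t·E[r] = -0.149665, running G = -1.436215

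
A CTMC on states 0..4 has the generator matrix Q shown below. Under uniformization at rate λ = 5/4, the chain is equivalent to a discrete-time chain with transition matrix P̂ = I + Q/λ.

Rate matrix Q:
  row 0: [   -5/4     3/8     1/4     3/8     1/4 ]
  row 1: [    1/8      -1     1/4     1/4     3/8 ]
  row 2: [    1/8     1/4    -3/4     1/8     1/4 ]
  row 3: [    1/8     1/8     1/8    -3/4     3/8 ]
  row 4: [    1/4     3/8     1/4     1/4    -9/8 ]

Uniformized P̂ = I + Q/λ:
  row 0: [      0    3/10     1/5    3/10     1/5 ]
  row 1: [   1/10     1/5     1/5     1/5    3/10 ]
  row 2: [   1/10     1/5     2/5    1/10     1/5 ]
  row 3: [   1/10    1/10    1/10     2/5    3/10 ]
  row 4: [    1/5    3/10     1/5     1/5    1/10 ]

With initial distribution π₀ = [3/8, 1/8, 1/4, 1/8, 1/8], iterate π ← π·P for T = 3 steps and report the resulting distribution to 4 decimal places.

π = [0.1113, 0.2109, 0.2216, 0.2353, 0.2210]

t=0: π = [0.3750, 0.1250, 0.2500, 0.1250, 0.1250]
t=1: π = [0.0750, 0.2375, 0.2375, 0.2375, 0.2125]
t=2: π = [0.1138, 0.2050, 0.2238, 0.2313, 0.2263]
t=3: π = [0.1113, 0.2109, 0.2216, 0.2353, 0.2210]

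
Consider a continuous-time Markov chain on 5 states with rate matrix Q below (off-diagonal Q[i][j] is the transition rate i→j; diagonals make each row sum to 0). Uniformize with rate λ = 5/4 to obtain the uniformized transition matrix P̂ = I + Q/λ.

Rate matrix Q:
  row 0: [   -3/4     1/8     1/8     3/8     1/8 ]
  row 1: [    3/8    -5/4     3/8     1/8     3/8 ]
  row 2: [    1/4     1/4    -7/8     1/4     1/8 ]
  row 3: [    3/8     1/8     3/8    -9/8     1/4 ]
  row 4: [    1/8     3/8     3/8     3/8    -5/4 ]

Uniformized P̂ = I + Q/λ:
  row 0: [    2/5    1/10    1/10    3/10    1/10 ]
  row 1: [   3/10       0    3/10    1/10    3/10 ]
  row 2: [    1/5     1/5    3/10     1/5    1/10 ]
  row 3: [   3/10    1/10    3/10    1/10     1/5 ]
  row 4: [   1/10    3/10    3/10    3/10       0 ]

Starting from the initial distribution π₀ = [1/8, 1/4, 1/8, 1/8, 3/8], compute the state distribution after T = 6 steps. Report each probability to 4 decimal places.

π = [0.2762, 0.1376, 0.2448, 0.2066, 0.1348]

t=0: π = [0.1250, 0.2500, 0.1250, 0.1250, 0.3750]
t=1: π = [0.2250, 0.1625, 0.2750, 0.2125, 0.1250]
t=2: π = [0.2700, 0.1363, 0.2550, 0.1975, 0.1413]
t=3: π = [0.2733, 0.1401, 0.2460, 0.2078, 0.1329]
t=4: π = [0.2762, 0.1372, 0.2454, 0.2058, 0.1355]
t=5: π = [0.2760, 0.1379, 0.2448, 0.2069, 0.1345]
t=6: π = [0.2762, 0.1376, 0.2448, 0.2066, 0.1348]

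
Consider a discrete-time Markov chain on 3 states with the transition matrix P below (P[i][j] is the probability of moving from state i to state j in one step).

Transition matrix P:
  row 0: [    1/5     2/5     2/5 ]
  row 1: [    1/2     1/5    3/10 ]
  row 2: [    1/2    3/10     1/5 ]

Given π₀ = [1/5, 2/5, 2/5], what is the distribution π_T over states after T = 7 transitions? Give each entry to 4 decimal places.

t=0: π = [0.2000, 0.4000, 0.4000]
t=1: π = [0.4400, 0.2800, 0.2800]
t=2: π = [0.3680, 0.3160, 0.3160]
t=3: π = [0.3896, 0.3052, 0.3052]
t=4: π = [0.3831, 0.3084, 0.3084]
t=5: π = [0.3851, 0.3075, 0.3075]
t=6: π = [0.3845, 0.3078, 0.3078]
t=7: π = [0.3847, 0.3077, 0.3077]

π = [0.3847, 0.3077, 0.3077]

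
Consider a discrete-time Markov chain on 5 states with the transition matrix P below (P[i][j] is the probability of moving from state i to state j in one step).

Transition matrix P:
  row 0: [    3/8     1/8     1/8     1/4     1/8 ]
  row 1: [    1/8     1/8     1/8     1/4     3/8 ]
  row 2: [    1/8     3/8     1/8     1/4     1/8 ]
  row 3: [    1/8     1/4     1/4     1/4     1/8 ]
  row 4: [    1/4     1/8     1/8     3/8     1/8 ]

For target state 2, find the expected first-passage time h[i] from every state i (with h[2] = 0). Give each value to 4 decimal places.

h = [6.2963, 6.2716, 0.0000, 5.5062, 6.1975]

First-step conditioning: h[2] = 0; for i ≠ 2, h[i] = 1 + Σ_k P[i][k]·h[k].
  h[0] = 1 + 3/8·h[0] + 1/8·h[1] + 1/4·h[3] + 1/8·h[4]
  h[1] = 1 + 1/8·h[0] + 1/8·h[1] + 1/4·h[3] + 3/8·h[4]
  h[3] = 1 + 1/8·h[0] + 1/4·h[1] + 1/4·h[3] + 1/8·h[4]
  h[4] = 1 + 1/4·h[0] + 1/8·h[1] + 3/8·h[3] + 1/8·h[4]
Solving the 4×4 linear system over states ≠ 2 gives exactly h = [170/27, 508/81, 0, 446/81, 502/81] (h[2] = 0 is the target).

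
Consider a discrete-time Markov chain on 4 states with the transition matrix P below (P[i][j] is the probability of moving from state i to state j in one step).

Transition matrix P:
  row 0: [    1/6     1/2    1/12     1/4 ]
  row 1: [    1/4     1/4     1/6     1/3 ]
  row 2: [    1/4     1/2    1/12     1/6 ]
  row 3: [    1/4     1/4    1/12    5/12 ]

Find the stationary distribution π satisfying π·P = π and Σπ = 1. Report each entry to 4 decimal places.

Balance equations π_j = Σ_i π_i·P[i][j]:
  π_0 = 1/6·π_0 + 1/4·π_1 + 1/4·π_2 + 1/4·π_3
  π_1 = 1/2·π_0 + 1/4·π_1 + 1/2·π_2 + 1/4·π_3
  π_2 = 1/12·π_0 + 1/6·π_1 + 1/12·π_2 + 1/12·π_3
  normalize: π_0 + π_1 + π_2 + π_3 = 1
Solving the linear system gives exactly π = [3/13, 205/611, 68/611, 197/611].

π = [0.2308, 0.3355, 0.1113, 0.3224]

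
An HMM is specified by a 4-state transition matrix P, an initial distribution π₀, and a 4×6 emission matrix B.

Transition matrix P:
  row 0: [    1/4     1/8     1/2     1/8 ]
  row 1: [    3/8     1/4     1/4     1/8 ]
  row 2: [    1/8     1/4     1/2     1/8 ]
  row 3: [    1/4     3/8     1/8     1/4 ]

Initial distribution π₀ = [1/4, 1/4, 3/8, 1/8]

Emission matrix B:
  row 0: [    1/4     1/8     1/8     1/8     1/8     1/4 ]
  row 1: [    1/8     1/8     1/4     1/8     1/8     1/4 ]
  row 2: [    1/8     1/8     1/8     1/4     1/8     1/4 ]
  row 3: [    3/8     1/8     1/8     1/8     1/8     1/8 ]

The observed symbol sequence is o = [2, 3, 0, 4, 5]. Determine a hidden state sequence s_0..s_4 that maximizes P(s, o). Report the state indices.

t=0: δ = [3.125e-02, 6.250e-02, 4.688e-02, 1.562e-02]  (obs o_0=2)
t=1: δ = [2.930e-03, 1.953e-03, 5.859e-03, 9.766e-04]  ψ = [1, 1, 2, 1]  (obs o_1=3)
t=2: δ = [1.831e-04, 1.831e-04, 3.662e-04, 2.747e-04]  ψ = [0, 2, 2, 2]  (obs o_2=0)
t=3: δ = [8.583e-06, 1.287e-05, 2.289e-05, 8.583e-06]  ψ = [1, 3, 2, 3]  (obs o_3=4)
t=4: δ = [1.207e-06, 1.431e-06, 2.861e-06, 3.576e-07]  ψ = [1, 2, 2, 2]  (obs o_4=5)
backtrack: best end state = 2; path = [2, 2, 2, 2, 2]

path = [2, 2, 2, 2, 2]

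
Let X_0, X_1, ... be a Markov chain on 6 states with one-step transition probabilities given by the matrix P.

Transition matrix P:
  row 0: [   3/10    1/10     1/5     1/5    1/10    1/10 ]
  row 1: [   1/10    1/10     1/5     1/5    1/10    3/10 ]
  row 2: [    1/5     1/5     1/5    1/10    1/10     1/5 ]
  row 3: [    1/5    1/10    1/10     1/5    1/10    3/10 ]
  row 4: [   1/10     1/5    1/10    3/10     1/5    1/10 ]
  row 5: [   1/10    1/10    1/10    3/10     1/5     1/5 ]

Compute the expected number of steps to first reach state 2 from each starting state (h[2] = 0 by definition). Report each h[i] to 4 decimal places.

First-step conditioning: h[2] = 0; for i ≠ 2, h[i] = 1 + Σ_k P[i][k]·h[k].
  h[0] = 1 + 3/10·h[0] + 1/10·h[1] + 1/5·h[3] + 1/10·h[4] + 1/10·h[5]
  h[1] = 1 + 1/10·h[0] + 1/10·h[1] + 1/5·h[3] + 1/10·h[4] + 3/10·h[5]
  h[3] = 1 + 1/5·h[0] + 1/10·h[1] + 1/5·h[3] + 1/10·h[4] + 3/10·h[5]
  h[4] = 1 + 1/10·h[0] + 1/5·h[1] + 3/10·h[3] + 1/5·h[4] + 1/10·h[5]
  h[5] = 1 + 1/10·h[0] + 1/10·h[1] + 3/10·h[3] + 1/5·h[4] + 1/5·h[5]
Solving the 5×5 linear system over states ≠ 2 gives exactly h = [19700/2853, 2250/317, 0, 22220/2853, 2470/317, 22450/2853] (h[2] = 0 is the target).

h = [6.9050, 7.0978, 0.0000, 7.7883, 7.7918, 7.8689]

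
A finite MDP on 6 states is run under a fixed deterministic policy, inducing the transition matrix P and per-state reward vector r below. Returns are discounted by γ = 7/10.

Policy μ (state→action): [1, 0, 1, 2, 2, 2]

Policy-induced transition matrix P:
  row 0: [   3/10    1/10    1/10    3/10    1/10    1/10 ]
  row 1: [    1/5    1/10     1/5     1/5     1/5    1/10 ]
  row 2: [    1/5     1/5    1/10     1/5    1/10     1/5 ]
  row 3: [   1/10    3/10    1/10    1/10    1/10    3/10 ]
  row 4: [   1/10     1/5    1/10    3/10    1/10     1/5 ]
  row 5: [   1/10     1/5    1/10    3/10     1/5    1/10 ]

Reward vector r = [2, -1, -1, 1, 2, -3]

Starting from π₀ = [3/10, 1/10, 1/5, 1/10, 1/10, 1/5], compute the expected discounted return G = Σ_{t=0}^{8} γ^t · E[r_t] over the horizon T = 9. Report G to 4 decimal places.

G = 0.1145

t=0: π = [0.3000, 0.1000, 0.2000, 0.1000, 0.1000, 0.2000], E[r] = 0.0000, γ^t·E[r] = 0.000000, running G = 0.000000
t=1: π = [0.1900, 0.1700, 0.1100, 0.2500, 0.1300, 0.1500], E[r] = 0.1600, γ^t·E[r] = 0.112000, running G = 0.112000
t=2: π = [0.1660, 0.1890, 0.1170, 0.2220, 0.1320, 0.1740], E[r] = -0.0100, γ^t·E[r] = -0.004900, running G = 0.107100
t=3: π = [0.1638, 0.1867, 0.1189, 0.2250, 0.1363, 0.1693], E[r] = 0.0117, γ^t·E[r] = 0.004013, running G = 0.111113
t=4: π = [0.1633, 0.1875, 0.1187, 0.2244, 0.1356, 0.1705], E[r] = 0.0046, γ^t·E[r] = 0.001104, running G = 0.112218
t=5: π = [0.1633, 0.1874, 0.1187, 0.2245, 0.1358, 0.1703], E[r] = 0.0056, γ^t·E[r] = 0.000939, running G = 0.113157
t=6: π = [0.1633, 0.1874, 0.1187, 0.2245, 0.1358, 0.1704], E[r] = 0.0054, γ^t·E[r] = 0.000632, running G = 0.113789
t=7: π = [0.1633, 0.1874, 0.1187, 0.2245, 0.1358, 0.1703], E[r] = 0.0054, γ^t·E[r] = 0.000445, running G = 0.114234
t=8: π = [0.1633, 0.1874, 0.1187, 0.2245, 0.1358, 0.1703], E[r] = 0.0054, γ^t·E[r] = 0.000311, running G = 0.114545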